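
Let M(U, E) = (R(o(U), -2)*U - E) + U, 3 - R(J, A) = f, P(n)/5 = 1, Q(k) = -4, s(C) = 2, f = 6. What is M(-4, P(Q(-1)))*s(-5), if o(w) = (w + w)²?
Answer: 6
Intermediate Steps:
P(n) = 5 (P(n) = 5*1 = 5)
o(w) = 4*w² (o(w) = (2*w)² = 4*w²)
R(J, A) = -3 (R(J, A) = 3 - 1*6 = 3 - 6 = -3)
M(U, E) = -E - 2*U (M(U, E) = (-3*U - E) + U = (-E - 3*U) + U = -E - 2*U)
M(-4, P(Q(-1)))*s(-5) = (-1*5 - 2*(-4))*2 = (-5 + 8)*2 = 3*2 = 6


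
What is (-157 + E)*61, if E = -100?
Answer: -15677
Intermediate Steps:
(-157 + E)*61 = (-157 - 100)*61 = -257*61 = -15677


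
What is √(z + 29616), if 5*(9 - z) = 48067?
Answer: 7*√10210/5 ≈ 141.46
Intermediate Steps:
z = -48022/5 (z = 9 - ⅕*48067 = 9 - 48067/5 = -48022/5 ≈ -9604.4)
√(z + 29616) = √(-48022/5 + 29616) = √(100058/5) = 7*√10210/5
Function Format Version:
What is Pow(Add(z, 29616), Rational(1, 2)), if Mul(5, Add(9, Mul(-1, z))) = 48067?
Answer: Mul(Rational(7, 5), Pow(10210, Rational(1, 2))) ≈ 141.46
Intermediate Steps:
z = Rational(-48022, 5) (z = Add(9, Mul(Rational(-1, 5), 48067)) = Add(9, Rational(-48067, 5)) = Rational(-48022, 5) ≈ -9604.4)
Pow(Add(z, 29616), Rational(1, 2)) = Pow(Add(Rational(-48022, 5), 29616), Rational(1, 2)) = Pow(Rational(100058, 5), Rational(1, 2)) = Mul(Rational(7, 5), Pow(10210, Rational(1, 2)))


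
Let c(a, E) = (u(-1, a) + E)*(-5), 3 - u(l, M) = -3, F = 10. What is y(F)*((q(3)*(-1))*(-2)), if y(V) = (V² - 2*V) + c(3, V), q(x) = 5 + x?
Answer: 0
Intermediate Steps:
u(l, M) = 6 (u(l, M) = 3 - 1*(-3) = 3 + 3 = 6)
c(a, E) = -30 - 5*E (c(a, E) = (6 + E)*(-5) = -30 - 5*E)
y(V) = -30 + V² - 7*V (y(V) = (V² - 2*V) + (-30 - 5*V) = -30 + V² - 7*V)
y(F)*((q(3)*(-1))*(-2)) = (-30 + 10² - 7*10)*(((5 + 3)*(-1))*(-2)) = (-30 + 100 - 70)*((8*(-1))*(-2)) = 0*(-8*(-2)) = 0*16 = 0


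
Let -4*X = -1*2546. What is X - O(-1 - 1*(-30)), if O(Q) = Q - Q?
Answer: 1273/2 ≈ 636.50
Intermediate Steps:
O(Q) = 0
X = 1273/2 (X = -(-1)*2546/4 = -¼*(-2546) = 1273/2 ≈ 636.50)
X - O(-1 - 1*(-30)) = 1273/2 - 1*0 = 1273/2 + 0 = 1273/2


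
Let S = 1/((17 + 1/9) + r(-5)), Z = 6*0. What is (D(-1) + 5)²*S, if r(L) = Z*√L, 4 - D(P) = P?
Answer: 450/77 ≈ 5.8442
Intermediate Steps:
D(P) = 4 - P
Z = 0
r(L) = 0 (r(L) = 0*√L = 0)
S = 9/154 (S = 1/((17 + 1/9) + 0) = 1/((17 + ⅑) + 0) = 1/(154/9 + 0) = 1/(154/9) = 9/154 ≈ 0.058442)
(D(-1) + 5)²*S = ((4 - 1*(-1)) + 5)²*(9/154) = ((4 + 1) + 5)²*(9/154) = (5 + 5)²*(9/154) = 10²*(9/154) = 100*(9/154) = 450/77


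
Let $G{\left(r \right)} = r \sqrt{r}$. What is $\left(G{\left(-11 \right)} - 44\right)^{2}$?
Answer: $605 + 968 i \sqrt{11} \approx 605.0 + 3210.5 i$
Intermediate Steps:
$G{\left(r \right)} = r^{\frac{3}{2}}$
$\left(G{\left(-11 \right)} - 44\right)^{2} = \left(\left(-11\right)^{\frac{3}{2}} - 44\right)^{2} = \left(- 11 i \sqrt{11} - 44\right)^{2} = \left(-44 - 11 i \sqrt{11}\right)^{2}$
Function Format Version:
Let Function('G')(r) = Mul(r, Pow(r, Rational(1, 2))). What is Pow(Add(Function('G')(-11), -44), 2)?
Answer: Add(605, Mul(968, I, Pow(11, Rational(1, 2)))) ≈ Add(605.00, Mul(3210.5, I))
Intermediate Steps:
Function('G')(r) = Pow(r, Rational(3, 2))
Pow(Add(Function('G')(-11), -44), 2) = Pow(Add(Pow(-11, Rational(3, 2)), -44), 2) = Pow(Add(Mul(-11, I, Pow(11, Rational(1, 2))), -44), 2) = Pow(Add(-44, Mul(-11, I, Pow(11, Rational(1, 2)))), 2)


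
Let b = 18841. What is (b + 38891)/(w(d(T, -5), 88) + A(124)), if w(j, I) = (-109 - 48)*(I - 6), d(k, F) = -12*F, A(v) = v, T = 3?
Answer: -566/125 ≈ -4.5280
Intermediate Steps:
w(j, I) = 942 - 157*I (w(j, I) = -157*(-6 + I) = 942 - 157*I)
(b + 38891)/(w(d(T, -5), 88) + A(124)) = (18841 + 38891)/((942 - 157*88) + 124) = 57732/((942 - 13816) + 124) = 57732/(-12874 + 124) = 57732/(-12750) = 57732*(-1/12750) = -566/125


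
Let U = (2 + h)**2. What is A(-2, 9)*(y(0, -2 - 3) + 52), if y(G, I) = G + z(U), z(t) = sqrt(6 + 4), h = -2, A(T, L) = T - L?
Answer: -572 - 11*sqrt(10) ≈ -606.79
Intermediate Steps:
U = 0 (U = (2 - 2)**2 = 0**2 = 0)
z(t) = sqrt(10)
y(G, I) = G + sqrt(10)
A(-2, 9)*(y(0, -2 - 3) + 52) = (-2 - 1*9)*((0 + sqrt(10)) + 52) = (-2 - 9)*(sqrt(10) + 52) = -11*(52 + sqrt(10)) = -572 - 11*sqrt(10)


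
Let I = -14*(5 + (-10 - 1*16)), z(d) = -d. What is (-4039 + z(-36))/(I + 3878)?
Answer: -4003/4172 ≈ -0.95949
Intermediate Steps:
I = 294 (I = -14*(5 + (-10 - 16)) = -14*(5 - 26) = -14*(-21) = 294)
(-4039 + z(-36))/(I + 3878) = (-4039 - 1*(-36))/(294 + 3878) = (-4039 + 36)/4172 = -4003*1/4172 = -4003/4172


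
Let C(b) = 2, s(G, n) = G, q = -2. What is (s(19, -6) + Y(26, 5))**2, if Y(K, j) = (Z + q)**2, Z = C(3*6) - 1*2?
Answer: 529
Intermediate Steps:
Z = 0 (Z = 2 - 1*2 = 2 - 2 = 0)
Y(K, j) = 4 (Y(K, j) = (0 - 2)**2 = (-2)**2 = 4)
(s(19, -6) + Y(26, 5))**2 = (19 + 4)**2 = 23**2 = 529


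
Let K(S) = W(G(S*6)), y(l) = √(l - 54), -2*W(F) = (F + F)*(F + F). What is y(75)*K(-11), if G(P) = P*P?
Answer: -37949472*√21 ≈ -1.7391e+8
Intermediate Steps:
G(P) = P²
W(F) = -2*F² (W(F) = -(F + F)*(F + F)/2 = -2*F*2*F/2 = -2*F²)
y(l) = √(-54 + l)
K(S) = -2592*S⁴ (K(S) = -2*1296*S⁴ = -2592*S⁴)
y(75)*K(-11) = √(-54 + 75)*(-2592*(-11)⁴) = √21*(-2592*14641) = √21*(-37949472) = -37949472*√21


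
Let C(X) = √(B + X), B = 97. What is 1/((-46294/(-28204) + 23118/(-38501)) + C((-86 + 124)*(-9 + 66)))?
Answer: -306855440236557322/666779125985100518931 + 294785040240974404*√2263/666779125985100518931 ≈ 0.020571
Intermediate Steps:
C(X) = √(97 + X)
1/((-46294/(-28204) + 23118/(-38501)) + C((-86 + 124)*(-9 + 66))) = 1/((-46294/(-28204) + 23118/(-38501)) + √(97 + (-86 + 124)*(-9 + 66))) = 1/((-46294*(-1/28204) + 23118*(-1/38501)) + √(97 + 38*57)) = 1/((23147/14102 - 23118/38501) + √(97 + 2166)) = 1/(565172611/542941102 + √2263)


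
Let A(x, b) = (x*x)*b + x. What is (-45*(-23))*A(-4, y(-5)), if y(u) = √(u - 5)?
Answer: -4140 + 16560*I*√10 ≈ -4140.0 + 52367.0*I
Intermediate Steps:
y(u) = √(-5 + u)
A(x, b) = x + b*x² (A(x, b) = x²*b + x = b*x² + x = x + b*x²)
(-45*(-23))*A(-4, y(-5)) = (-45*(-23))*(-4*(1 + √(-5 - 5)*(-4))) = 1035*(-4*(1 + √(-10)*(-4))) = 1035*(-4*(1 + (I*√10)*(-4))) = 1035*(-4*(1 - 4*I*√10)) = 1035*(-4 + 16*I*√10) = -4140 + 16560*I*√10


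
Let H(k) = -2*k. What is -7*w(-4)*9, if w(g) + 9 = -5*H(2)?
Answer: -693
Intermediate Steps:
w(g) = 11 (w(g) = -9 - (-10)*2 = -9 - 5*(-4) = -9 + 20 = 11)
-7*w(-4)*9 = -7*11*9 = -77*9 = -693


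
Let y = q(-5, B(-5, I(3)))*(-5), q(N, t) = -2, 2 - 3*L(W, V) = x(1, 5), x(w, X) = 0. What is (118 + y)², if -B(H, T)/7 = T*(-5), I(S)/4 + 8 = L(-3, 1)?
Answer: 16384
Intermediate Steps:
L(W, V) = ⅔ (L(W, V) = ⅔ - ⅓*0 = ⅔ + 0 = ⅔)
I(S) = -88/3 (I(S) = -32 + 4*(⅔) = -32 + 8/3 = -88/3)
B(H, T) = 35*T (B(H, T) = -7*T*(-5) = -(-35)*T = 35*T)
y = 10 (y = -2*(-5) = 10)
(118 + y)² = (118 + 10)² = 128² = 16384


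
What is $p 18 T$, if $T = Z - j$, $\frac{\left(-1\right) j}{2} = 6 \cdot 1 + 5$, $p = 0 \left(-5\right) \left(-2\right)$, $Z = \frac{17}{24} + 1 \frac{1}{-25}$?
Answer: $0$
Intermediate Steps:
$Z = \frac{401}{600}$ ($Z = 17 \cdot \frac{1}{24} + 1 \left(- \frac{1}{25}\right) = \frac{17}{24} - \frac{1}{25} = \frac{401}{600} \approx 0.66833$)
$p = 0$ ($p = 0 \left(-2\right) = 0$)
$j = -22$ ($j = - 2 \left(6 \cdot 1 + 5\right) = - 2 \left(6 + 5\right) = \left(-2\right) 11 = -22$)
$T = \frac{13601}{600}$ ($T = \frac{401}{600} - -22 = \frac{401}{600} + 22 = \frac{13601}{600} \approx 22.668$)
$p 18 T = 0 \cdot 18 \cdot \frac{13601}{600} = 0 \cdot \frac{13601}{600} = 0$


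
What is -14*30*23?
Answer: -9660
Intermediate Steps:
-14*30*23 = -420*23 = -9660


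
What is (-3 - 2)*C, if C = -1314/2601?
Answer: 730/289 ≈ 2.5260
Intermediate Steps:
C = -146/289 (C = -1314*1/2601 = -146/289 ≈ -0.50519)
(-3 - 2)*C = (-3 - 2)*(-146/289) = -5*(-146/289) = 730/289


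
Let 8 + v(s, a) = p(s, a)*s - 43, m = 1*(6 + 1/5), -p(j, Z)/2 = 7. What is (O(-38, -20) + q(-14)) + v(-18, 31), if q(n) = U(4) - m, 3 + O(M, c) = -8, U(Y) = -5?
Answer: 894/5 ≈ 178.80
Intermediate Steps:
p(j, Z) = -14 (p(j, Z) = -2*7 = -14)
m = 31/5 (m = 1*(6 + ⅕) = 1*(31/5) = 31/5 ≈ 6.2000)
v(s, a) = -51 - 14*s (v(s, a) = -8 + (-14*s - 43) = -8 + (-43 - 14*s) = -51 - 14*s)
O(M, c) = -11 (O(M, c) = -3 - 8 = -11)
q(n) = -56/5 (q(n) = -5 - 1*31/5 = -5 - 31/5 = -56/5)
(O(-38, -20) + q(-14)) + v(-18, 31) = (-11 - 56/5) + (-51 - 14*(-18)) = -111/5 + (-51 + 252) = -111/5 + 201 = 894/5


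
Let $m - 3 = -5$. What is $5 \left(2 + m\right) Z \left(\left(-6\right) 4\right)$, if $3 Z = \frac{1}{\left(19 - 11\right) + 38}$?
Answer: $0$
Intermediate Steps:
$m = -2$ ($m = 3 - 5 = -2$)
$Z = \frac{1}{138}$ ($Z = \frac{1}{3 \left(\left(19 - 11\right) + 38\right)} = \frac{1}{3 \left(8 + 38\right)} = \frac{1}{3 \cdot 46} = \frac{1}{3} \cdot \frac{1}{46} = \frac{1}{138} \approx 0.0072464$)
$5 \left(2 + m\right) Z \left(\left(-6\right) 4\right) = 5 \left(2 - 2\right) \frac{1}{138} \left(\left(-6\right) 4\right) = 5 \cdot 0 \cdot \frac{1}{138} \left(-24\right) = 0 \cdot \frac{1}{138} \left(-24\right) = 0 \left(-24\right) = 0$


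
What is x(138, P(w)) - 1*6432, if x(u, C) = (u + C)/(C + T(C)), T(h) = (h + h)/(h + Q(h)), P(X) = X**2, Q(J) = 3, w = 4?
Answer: -154159/24 ≈ -6423.3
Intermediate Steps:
T(h) = 2*h/(3 + h) (T(h) = (h + h)/(h + 3) = (2*h)/(3 + h) = 2*h/(3 + h))
x(u, C) = (C + u)/(C + 2*C/(3 + C)) (x(u, C) = (u + C)/(C + 2*C/(3 + C)) = (C + u)/(C + 2*C/(3 + C)))
x(138, P(w)) - 1*6432 = (3 + 4**2)*(4**2 + 138)/((4**2)*(5 + 4**2)) - 1*6432 = (3 + 16)*(16 + 138)/(16*(5 + 16)) - 6432 = (1/16)*19*154/21 - 6432 = (1/16)*(1/21)*19*154 - 6432 = 209/24 - 6432 = -154159/24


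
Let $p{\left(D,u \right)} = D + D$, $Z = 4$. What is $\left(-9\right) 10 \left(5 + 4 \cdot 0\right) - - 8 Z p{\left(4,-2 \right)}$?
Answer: $-194$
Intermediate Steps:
$p{\left(D,u \right)} = 2 D$
$\left(-9\right) 10 \left(5 + 4 \cdot 0\right) - - 8 Z p{\left(4,-2 \right)} = \left(-9\right) 10 \left(5 + 4 \cdot 0\right) - \left(-8\right) 4 \cdot 2 \cdot 4 = - 90 \left(5 + 0\right) - \left(-32\right) 8 = \left(-90\right) 5 - -256 = -450 + 256 = -194$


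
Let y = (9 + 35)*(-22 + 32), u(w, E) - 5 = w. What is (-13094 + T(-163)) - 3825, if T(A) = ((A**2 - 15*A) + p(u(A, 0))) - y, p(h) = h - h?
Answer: 11655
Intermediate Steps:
u(w, E) = 5 + w
p(h) = 0
y = 440 (y = 44*10 = 440)
T(A) = -440 + A**2 - 15*A (T(A) = ((A**2 - 15*A) + 0) - 1*440 = (A**2 - 15*A) - 440 = -440 + A**2 - 15*A)
(-13094 + T(-163)) - 3825 = (-13094 + (-440 + (-163)**2 - 15*(-163))) - 3825 = (-13094 + (-440 + 26569 + 2445)) - 3825 = (-13094 + 28574) - 3825 = 15480 - 3825 = 11655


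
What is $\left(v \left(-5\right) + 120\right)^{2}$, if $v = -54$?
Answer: $152100$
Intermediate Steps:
$\left(v \left(-5\right) + 120\right)^{2} = \left(\left(-54\right) \left(-5\right) + 120\right)^{2} = \left(270 + 120\right)^{2} = 390^{2} = 152100$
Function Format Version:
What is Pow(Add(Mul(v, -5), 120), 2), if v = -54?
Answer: 152100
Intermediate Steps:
Pow(Add(Mul(v, -5), 120), 2) = Pow(Add(Mul(-54, -5), 120), 2) = Pow(Add(270, 120), 2) = Pow(390, 2) = 152100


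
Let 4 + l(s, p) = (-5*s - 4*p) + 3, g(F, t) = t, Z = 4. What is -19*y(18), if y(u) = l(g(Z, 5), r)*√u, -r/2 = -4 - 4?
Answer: 5130*√2 ≈ 7254.9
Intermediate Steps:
r = 16 (r = -2*(-4 - 4) = -2*(-8) = 16)
l(s, p) = -1 - 5*s - 4*p (l(s, p) = -4 + ((-5*s - 4*p) + 3) = -4 + (3 - 5*s - 4*p) = -1 - 5*s - 4*p)
y(u) = -90*√u (y(u) = (-1 - 5*5 - 4*16)*√u = (-1 - 25 - 64)*√u = -90*√u)
-19*y(18) = -(-1710)*√18 = -(-1710)*3*√2 = -(-5130)*√2 = 5130*√2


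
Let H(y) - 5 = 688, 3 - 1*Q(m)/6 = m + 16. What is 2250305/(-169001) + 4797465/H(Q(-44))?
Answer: 38534139100/5577033 ≈ 6909.4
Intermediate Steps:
Q(m) = -78 - 6*m (Q(m) = 18 - 6*(m + 16) = 18 - 6*(16 + m) = 18 + (-96 - 6*m) = -78 - 6*m)
H(y) = 693 (H(y) = 5 + 688 = 693)
2250305/(-169001) + 4797465/H(Q(-44)) = 2250305/(-169001) + 4797465/693 = 2250305*(-1/169001) + 4797465*(1/693) = -2250305/169001 + 1599155/231 = 38534139100/5577033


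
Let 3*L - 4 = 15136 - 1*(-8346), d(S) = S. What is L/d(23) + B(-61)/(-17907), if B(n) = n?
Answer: 46729779/137287 ≈ 340.38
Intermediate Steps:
L = 23486/3 (L = 4/3 + (15136 - 1*(-8346))/3 = 4/3 + (15136 + 8346)/3 = 4/3 + (⅓)*23482 = 4/3 + 23482/3 = 23486/3 ≈ 7828.7)
L/d(23) + B(-61)/(-17907) = (23486/3)/23 - 61/(-17907) = (23486/3)*(1/23) - 61*(-1/17907) = 23486/69 + 61/17907 = 46729779/137287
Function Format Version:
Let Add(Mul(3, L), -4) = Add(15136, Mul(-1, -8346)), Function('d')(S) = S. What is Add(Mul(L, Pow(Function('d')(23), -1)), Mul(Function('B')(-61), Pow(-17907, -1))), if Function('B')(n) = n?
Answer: Rational(46729779, 137287) ≈ 340.38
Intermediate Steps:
L = Rational(23486, 3) (L = Add(Rational(4, 3), Mul(Rational(1, 3), Add(15136, Mul(-1, -8346)))) = Add(Rational(4, 3), Mul(Rational(1, 3), Add(15136, 8346))) = Add(Rational(4, 3), Mul(Rational(1, 3), 23482)) = Add(Rational(4, 3), Rational(23482, 3)) = Rational(23486, 3) ≈ 7828.7)
Add(Mul(L, Pow(Function('d')(23), -1)), Mul(Function('B')(-61), Pow(-17907, -1))) = Add(Mul(Rational(23486, 3), Pow(23, -1)), Mul(-61, Pow(-17907, -1))) = Add(Mul(Rational(23486, 3), Rational(1, 23)), Mul(-61, Rational(-1, 17907))) = Add(Rational(23486, 69), Rational(61, 17907)) = Rational(46729779, 137287)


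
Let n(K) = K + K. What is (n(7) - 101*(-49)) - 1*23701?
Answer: -18738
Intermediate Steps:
n(K) = 2*K
(n(7) - 101*(-49)) - 1*23701 = (2*7 - 101*(-49)) - 1*23701 = (14 + 4949) - 23701 = 4963 - 23701 = -18738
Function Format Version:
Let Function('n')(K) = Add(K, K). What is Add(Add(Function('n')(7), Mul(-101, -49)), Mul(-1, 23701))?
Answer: -18738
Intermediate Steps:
Function('n')(K) = Mul(2, K)
Add(Add(Function('n')(7), Mul(-101, -49)), Mul(-1, 23701)) = Add(Add(Mul(2, 7), Mul(-101, -49)), Mul(-1, 23701)) = Add(Add(14, 4949), -23701) = Add(4963, -23701) = -18738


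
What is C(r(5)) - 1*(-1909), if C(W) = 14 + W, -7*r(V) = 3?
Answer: 13458/7 ≈ 1922.6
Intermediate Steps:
r(V) = -3/7 (r(V) = -⅐*3 = -3/7)
C(r(5)) - 1*(-1909) = (14 - 3/7) - 1*(-1909) = 95/7 + 1909 = 13458/7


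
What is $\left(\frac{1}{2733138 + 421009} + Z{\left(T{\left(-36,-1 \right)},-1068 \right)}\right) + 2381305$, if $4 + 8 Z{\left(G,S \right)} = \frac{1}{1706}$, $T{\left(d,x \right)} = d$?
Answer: $\frac{102509915705272747}{43047798256} \approx 2.3813 \cdot 10^{6}$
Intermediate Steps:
$Z{\left(G,S \right)} = - \frac{6823}{13648}$ ($Z{\left(G,S \right)} = - \frac{1}{2} + \frac{1}{8 \cdot 1706} = - \frac{1}{2} + \frac{1}{8} \cdot \frac{1}{1706} = - \frac{1}{2} + \frac{1}{13648} = - \frac{6823}{13648}$)
$\left(\frac{1}{2733138 + 421009} + Z{\left(T{\left(-36,-1 \right)},-1068 \right)}\right) + 2381305 = \left(\frac{1}{2733138 + 421009} - \frac{6823}{13648}\right) + 2381305 = \left(\frac{1}{3154147} - \frac{6823}{13648}\right) + 2381305 = - \frac{21520731333}{43047798256} + 2381305 = \frac{102509915705272747}{43047798256}$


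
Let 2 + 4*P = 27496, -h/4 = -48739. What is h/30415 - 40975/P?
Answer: 187550882/418115005 ≈ 0.44856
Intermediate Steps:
h = 194956 (h = -4*(-48739) = 194956)
P = 13747/2 (P = -½ + (¼)*27496 = -½ + 6874 = 13747/2 ≈ 6873.5)
h/30415 - 40975/P = 194956/30415 - 40975/13747/2 = 194956*(1/30415) - 40975*2/13747 = 194956/30415 - 81950/13747 = 187550882/418115005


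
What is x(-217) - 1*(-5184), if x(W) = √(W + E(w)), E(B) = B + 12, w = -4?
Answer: 5184 + I*√209 ≈ 5184.0 + 14.457*I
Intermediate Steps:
E(B) = 12 + B
x(W) = √(8 + W) (x(W) = √(W + (12 - 4)) = √(W + 8) = √(8 + W))
x(-217) - 1*(-5184) = √(8 - 217) - 1*(-5184) = √(-209) + 5184 = I*√209 + 5184 = 5184 + I*√209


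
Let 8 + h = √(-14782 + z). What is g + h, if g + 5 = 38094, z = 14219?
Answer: 38081 + I*√563 ≈ 38081.0 + 23.728*I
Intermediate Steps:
h = -8 + I*√563 (h = -8 + √(-14782 + 14219) = -8 + √(-563) = -8 + I*√563 ≈ -8.0 + 23.728*I)
g = 38089 (g = -5 + 38094 = 38089)
g + h = 38089 + (-8 + I*√563) = 38081 + I*√563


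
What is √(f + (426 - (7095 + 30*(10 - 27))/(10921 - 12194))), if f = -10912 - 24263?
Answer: 2*I*√14075844879/1273 ≈ 186.4*I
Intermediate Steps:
f = -35175
√(f + (426 - (7095 + 30*(10 - 27))/(10921 - 12194))) = √(-35175 + (426 - (7095 + 30*(10 - 27))/(10921 - 12194))) = √(-35175 + (426 - (7095 + 30*(-17))/(-1273))) = √(-35175 + (426 - (7095 - 510)*(-1)/1273)) = √(-35175 + (426 - 6585*(-1)/1273)) = √(-35175 + (426 - 1*(-6585/1273))) = √(-35175 + (426 + 6585/1273)) = √(-35175 + 548883/1273) = √(-44228892/1273) = 2*I*√14075844879/1273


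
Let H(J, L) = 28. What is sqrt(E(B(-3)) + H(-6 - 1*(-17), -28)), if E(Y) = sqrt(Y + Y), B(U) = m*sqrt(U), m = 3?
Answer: sqrt(28 + sqrt(2)*3**(3/4)*sqrt(I)) ≈ 5.5066 + 0.20698*I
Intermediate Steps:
B(U) = 3*sqrt(U)
E(Y) = sqrt(2)*sqrt(Y) (E(Y) = sqrt(2*Y) = sqrt(2)*sqrt(Y))
sqrt(E(B(-3)) + H(-6 - 1*(-17), -28)) = sqrt(sqrt(2)*sqrt(3*sqrt(-3)) + 28) = sqrt(sqrt(2)*sqrt(3*(I*sqrt(3))) + 28) = sqrt(sqrt(2)*sqrt(3*I*sqrt(3)) + 28) = sqrt(sqrt(2)*(3**(3/4)*sqrt(I)) + 28) = sqrt(sqrt(2)*3**(3/4)*sqrt(I) + 28) = sqrt(28 + sqrt(2)*3**(3/4)*sqrt(I))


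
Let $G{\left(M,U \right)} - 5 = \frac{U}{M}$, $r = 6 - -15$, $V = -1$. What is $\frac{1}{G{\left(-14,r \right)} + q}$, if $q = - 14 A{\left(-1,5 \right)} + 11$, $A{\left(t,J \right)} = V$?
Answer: $\frac{2}{57} \approx 0.035088$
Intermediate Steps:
$A{\left(t,J \right)} = -1$
$r = 21$ ($r = 6 + 15 = 21$)
$q = 25$ ($q = \left(-14\right) \left(-1\right) + 11 = 14 + 11 = 25$)
$G{\left(M,U \right)} = 5 + \frac{U}{M}$
$\frac{1}{G{\left(-14,r \right)} + q} = \frac{1}{\left(5 + \frac{21}{-14}\right) + 25} = \frac{1}{\left(5 + 21 \left(- \frac{1}{14}\right)\right) + 25} = \frac{1}{\left(5 - \frac{3}{2}\right) + 25} = \frac{1}{\frac{7}{2} + 25} = \frac{1}{\frac{57}{2}} = \frac{2}{57}$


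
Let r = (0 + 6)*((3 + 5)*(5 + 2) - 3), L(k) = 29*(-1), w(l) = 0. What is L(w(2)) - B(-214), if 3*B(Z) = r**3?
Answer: -10719173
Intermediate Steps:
L(k) = -29
r = 318 (r = 6*(8*7 - 3) = 6*(56 - 3) = 6*53 = 318)
B(Z) = 10719144 (B(Z) = (1/3)*318**3 = (1/3)*32157432 = 10719144)
L(w(2)) - B(-214) = -29 - 1*10719144 = -29 - 10719144 = -10719173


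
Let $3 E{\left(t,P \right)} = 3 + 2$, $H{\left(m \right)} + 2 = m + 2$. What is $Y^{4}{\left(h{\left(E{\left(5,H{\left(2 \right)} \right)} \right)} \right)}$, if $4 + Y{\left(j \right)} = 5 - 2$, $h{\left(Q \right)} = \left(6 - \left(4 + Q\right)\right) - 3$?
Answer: $1$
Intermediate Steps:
$H{\left(m \right)} = m$ ($H{\left(m \right)} = -2 + \left(m + 2\right) = -2 + \left(2 + m\right) = m$)
$E{\left(t,P \right)} = \frac{5}{3}$ ($E{\left(t,P \right)} = \frac{3 + 2}{3} = \frac{1}{3} \cdot 5 = \frac{5}{3}$)
$h{\left(Q \right)} = -1 - Q$ ($h{\left(Q \right)} = \left(2 - Q\right) - 3 = -1 - Q$)
$Y{\left(j \right)} = -1$ ($Y{\left(j \right)} = -4 + \left(5 - 2\right) = -4 + 3 = -1$)
$Y^{4}{\left(h{\left(E{\left(5,H{\left(2 \right)} \right)} \right)} \right)} = \left(-1\right)^{4} = 1$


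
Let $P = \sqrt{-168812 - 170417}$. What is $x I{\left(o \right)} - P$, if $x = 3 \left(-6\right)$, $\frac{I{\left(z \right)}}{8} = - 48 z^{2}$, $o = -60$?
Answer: $24883200 - i \sqrt{339229} \approx 2.4883 \cdot 10^{7} - 582.43 i$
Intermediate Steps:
$P = i \sqrt{339229}$ ($P = \sqrt{-339229} = i \sqrt{339229} \approx 582.43 i$)
$I{\left(z \right)} = - 384 z^{2}$ ($I{\left(z \right)} = 8 \left(- 48 z^{2}\right) = - 384 z^{2}$)
$x = -18$
$x I{\left(o \right)} - P = - 18 \left(- 384 \left(-60\right)^{2}\right) - i \sqrt{339229} = - 18 \left(\left(-384\right) 3600\right) - i \sqrt{339229} = \left(-18\right) \left(-1382400\right) - i \sqrt{339229} = 24883200 - i \sqrt{339229}$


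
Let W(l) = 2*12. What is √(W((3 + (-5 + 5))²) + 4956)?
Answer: 2*√1245 ≈ 70.569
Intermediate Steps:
W(l) = 24
√(W((3 + (-5 + 5))²) + 4956) = √(24 + 4956) = √4980 = 2*√1245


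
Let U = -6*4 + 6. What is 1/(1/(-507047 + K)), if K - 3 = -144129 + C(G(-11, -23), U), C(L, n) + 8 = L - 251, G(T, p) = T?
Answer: -651443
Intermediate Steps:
U = -18 (U = -24 + 6 = -18)
C(L, n) = -259 + L (C(L, n) = -8 + (L - 251) = -8 + (-251 + L) = -259 + L)
K = -144396 (K = 3 + (-144129 + (-259 - 11)) = 3 + (-144129 - 270) = 3 - 144399 = -144396)
1/(1/(-507047 + K)) = 1/(1/(-507047 - 144396)) = 1/(1/(-651443)) = 1/(-1/651443) = -651443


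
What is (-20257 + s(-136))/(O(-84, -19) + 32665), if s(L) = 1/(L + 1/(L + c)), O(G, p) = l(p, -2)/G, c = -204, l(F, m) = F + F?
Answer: -39341579634/63440293709 ≈ -0.62014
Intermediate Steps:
l(F, m) = 2*F
O(G, p) = 2*p/G (O(G, p) = (2*p)/G = 2*p/G)
s(L) = 1/(L + 1/(-204 + L)) (s(L) = 1/(L + 1/(L - 204)) = 1/(L + 1/(-204 + L)))
(-20257 + s(-136))/(O(-84, -19) + 32665) = (-20257 + (-204 - 136)/(1 + (-136)**2 - 204*(-136)))/(2*(-19)/(-84) + 32665) = (-20257 - 340/(1 + 18496 + 27744))/(2*(-19)*(-1/84) + 32665) = (-20257 - 340/46241)/(19/42 + 32665) = (-20257 + (1/46241)*(-340))/(1371949/42) = (-20257 - 340/46241)*(42/1371949) = -936704277/46241*42/1371949 = -39341579634/63440293709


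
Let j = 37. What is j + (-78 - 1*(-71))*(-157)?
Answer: 1136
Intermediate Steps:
j + (-78 - 1*(-71))*(-157) = 37 + (-78 - 1*(-71))*(-157) = 37 + (-78 + 71)*(-157) = 37 - 7*(-157) = 37 + 1099 = 1136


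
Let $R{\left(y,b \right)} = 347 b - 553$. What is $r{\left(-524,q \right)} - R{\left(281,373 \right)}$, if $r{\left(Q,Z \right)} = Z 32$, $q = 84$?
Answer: $-126190$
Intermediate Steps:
$r{\left(Q,Z \right)} = 32 Z$
$R{\left(y,b \right)} = -553 + 347 b$
$r{\left(-524,q \right)} - R{\left(281,373 \right)} = 32 \cdot 84 - \left(-553 + 347 \cdot 373\right) = 2688 - \left(-553 + 129431\right) = 2688 - 128878 = -126190$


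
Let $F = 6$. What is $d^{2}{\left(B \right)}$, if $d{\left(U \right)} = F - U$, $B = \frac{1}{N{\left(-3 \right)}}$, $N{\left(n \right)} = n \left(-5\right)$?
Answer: $\frac{7921}{225} \approx 35.204$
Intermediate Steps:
$N{\left(n \right)} = - 5 n$
$B = \frac{1}{15}$ ($B = \frac{1}{\left(-5\right) \left(-3\right)} = \frac{1}{15} \approx 0.066667$)
$d{\left(U \right)} = 6 - U$
$d^{2}{\left(B \right)} = \left(6 - \frac{1}{15}\right)^{2} = \left(\frac{89}{15}\right)^{2} = \frac{7921}{225}$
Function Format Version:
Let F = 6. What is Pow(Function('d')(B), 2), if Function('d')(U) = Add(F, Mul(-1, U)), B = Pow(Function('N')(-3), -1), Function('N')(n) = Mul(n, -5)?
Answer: Rational(7921, 225) ≈ 35.204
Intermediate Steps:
Function('N')(n) = Mul(-5, n)
B = Rational(1, 15) (B = Pow(Mul(-5, -3), -1) = Pow(15, -1) = Rational(1, 15) ≈ 0.066667)
Function('d')(U) = Add(6, Mul(-1, U))
Pow(Function('d')(B), 2) = Pow(Add(6, Mul(-1, Rational(1, 15))), 2) = Pow(Add(6, Rational(-1, 15)), 2) = Pow(Rational(89, 15), 2) = Rational(7921, 225)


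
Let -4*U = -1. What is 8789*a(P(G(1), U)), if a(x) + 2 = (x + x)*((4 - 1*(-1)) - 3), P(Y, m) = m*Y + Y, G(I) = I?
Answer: 26367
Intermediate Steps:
U = ¼ (U = -¼*(-1) = ¼ ≈ 0.25000)
P(Y, m) = Y + Y*m (P(Y, m) = Y*m + Y = Y + Y*m)
a(x) = -2 + 4*x (a(x) = -2 + (x + x)*((4 - 1*(-1)) - 3) = -2 + (2*x)*((4 + 1) - 3) = -2 + (2*x)*(5 - 3) = -2 + (2*x)*2 = -2 + 4*x)
8789*a(P(G(1), U)) = 8789*(-2 + 4*(1*(1 + ¼))) = 8789*(-2 + 4*(1*(5/4))) = 8789*(-2 + 4*(5/4)) = 8789*(-2 + 5) = 8789*3 = 26367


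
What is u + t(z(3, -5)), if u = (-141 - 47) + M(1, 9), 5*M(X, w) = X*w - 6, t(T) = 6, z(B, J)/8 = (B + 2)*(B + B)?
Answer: -907/5 ≈ -181.40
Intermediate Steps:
z(B, J) = 16*B*(2 + B) (z(B, J) = 8*((B + 2)*(B + B)) = 8*((2 + B)*(2*B)) = 8*(2*B*(2 + B)) = 16*B*(2 + B))
M(X, w) = -6/5 + X*w/5 (M(X, w) = (X*w - 6)/5 = (-6 + X*w)/5 = -6/5 + X*w/5)
u = -937/5 (u = (-141 - 47) + (-6/5 + (⅕)*1*9) = -188 + (-6/5 + 9/5) = -188 + ⅗ = -937/5 ≈ -187.40)
u + t(z(3, -5)) = -937/5 + 6 = -907/5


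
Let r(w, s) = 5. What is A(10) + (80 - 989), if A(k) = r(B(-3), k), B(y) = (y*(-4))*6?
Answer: -904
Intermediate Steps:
B(y) = -24*y (B(y) = -4*y*6 = -24*y)
A(k) = 5
A(10) + (80 - 989) = 5 + (80 - 989) = 5 - 909 = -904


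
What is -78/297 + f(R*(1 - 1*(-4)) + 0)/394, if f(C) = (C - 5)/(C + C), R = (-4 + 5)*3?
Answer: -10211/39006 ≈ -0.26178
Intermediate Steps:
R = 3 (R = 1*3 = 3)
f(C) = (-5 + C)/(2*C) (f(C) = (-5 + C)/((2*C)) = (-5 + C)*(1/(2*C)) = (-5 + C)/(2*C))
-78/297 + f(R*(1 - 1*(-4)) + 0)/394 = -78/297 + ((-5 + (3*(1 - 1*(-4)) + 0))/(2*(3*(1 - 1*(-4)) + 0)))/394 = -78*1/297 + ((-5 + (3*(1 + 4) + 0))/(2*(3*(1 + 4) + 0)))*(1/394) = -26/99 + ((-5 + (3*5 + 0))/(2*(3*5 + 0)))*(1/394) = -26/99 + ((-5 + (15 + 0))/(2*(15 + 0)))*(1/394) = -26/99 + ((½)*(-5 + 15)/15)*(1/394) = -26/99 + ((½)*(1/15)*10)*(1/394) = -26/99 + (⅓)*(1/394) = -26/99 + 1/1182 = -10211/39006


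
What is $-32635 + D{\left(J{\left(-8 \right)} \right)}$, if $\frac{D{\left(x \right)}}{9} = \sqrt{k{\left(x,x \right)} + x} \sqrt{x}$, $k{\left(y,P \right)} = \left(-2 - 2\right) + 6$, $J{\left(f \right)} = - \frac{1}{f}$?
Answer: $-32635 + \frac{9 \sqrt{17}}{8} \approx -32630.0$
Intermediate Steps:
$k{\left(y,P \right)} = 2$ ($k{\left(y,P \right)} = -4 + 6 = 2$)
$D{\left(x \right)} = 9 \sqrt{x} \sqrt{2 + x}$ ($D{\left(x \right)} = 9 \sqrt{2 + x} \sqrt{x} = 9 \sqrt{x} \sqrt{2 + x}$)
$-32635 + D{\left(J{\left(-8 \right)} \right)} = -32635 + 9 \sqrt{- \frac{1}{-8}} \sqrt{2 - \frac{1}{-8}} = -32635 + 9 \sqrt{\left(-1\right) \left(- \frac{1}{8}\right)} \sqrt{2 - - \frac{1}{8}} = -32635 + \frac{9 \sqrt{2 + \frac{1}{8}}}{2 \sqrt{2}} = -32635 + 9 \frac{\sqrt{2}}{4} \sqrt{\frac{17}{8}} = -32635 + 9 \frac{\sqrt{2}}{4} \frac{\sqrt{34}}{4} = -32635 + \frac{9 \sqrt{17}}{8}$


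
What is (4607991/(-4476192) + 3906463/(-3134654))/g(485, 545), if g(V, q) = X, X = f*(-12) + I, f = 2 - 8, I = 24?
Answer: -5321755974835/224501010521088 ≈ -0.023705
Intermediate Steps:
f = -6
X = 96 (X = -6*(-12) + 24 = 72 + 24 = 96)
g(V, q) = 96
(4607991/(-4476192) + 3906463/(-3134654))/g(485, 545) = (4607991/(-4476192) + 3906463/(-3134654))/96 = (4607991*(-1/4476192) + 3906463*(-1/3134654))*(1/96) = (-1535997/1492064 - 3906463/3134654)*(1/96) = -5321755974835/2338552192928*1/96 = -5321755974835/224501010521088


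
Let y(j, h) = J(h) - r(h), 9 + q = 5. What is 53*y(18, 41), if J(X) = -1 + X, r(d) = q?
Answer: 2332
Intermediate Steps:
q = -4 (q = -9 + 5 = -4)
r(d) = -4
y(j, h) = 3 + h (y(j, h) = (-1 + h) - 1*(-4) = (-1 + h) + 4 = 3 + h)
53*y(18, 41) = 53*(3 + 41) = 53*44 = 2332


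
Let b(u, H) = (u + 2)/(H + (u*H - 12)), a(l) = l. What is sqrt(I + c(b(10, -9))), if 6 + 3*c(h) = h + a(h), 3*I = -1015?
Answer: I*sqrt(466015)/37 ≈ 18.45*I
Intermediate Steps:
b(u, H) = (2 + u)/(-12 + H + H*u) (b(u, H) = (2 + u)/(H + (H*u - 12)) = (2 + u)/(H + (-12 + H*u)) = (2 + u)/(-12 + H + H*u))
I = -1015/3 (I = (1/3)*(-1015) = -1015/3 ≈ -338.33)
c(h) = -2 + 2*h/3 (c(h) = -2 + (h + h)/3 = -2 + (2*h)/3 = -2 + 2*h/3)
sqrt(I + c(b(10, -9))) = sqrt(-1015/3 + (-2 + 2*((2 + 10)/(-12 - 9 - 9*10))/3)) = sqrt(-1015/3 + (-2 + 2*(12/(-12 - 9 - 90))/3)) = sqrt(-1015/3 + (-2 + 2*(12/(-111))/3)) = sqrt(-1015/3 + (-2 + 2*(-1/111*12)/3)) = sqrt(-1015/3 + (-2 + (2/3)*(-4/37))) = sqrt(-1015/3 + (-2 - 8/111)) = sqrt(-1015/3 - 230/111) = sqrt(-12595/37) = I*sqrt(466015)/37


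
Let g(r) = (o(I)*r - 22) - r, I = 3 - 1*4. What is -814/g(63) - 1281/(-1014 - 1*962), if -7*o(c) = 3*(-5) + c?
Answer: -1532885/116584 ≈ -13.148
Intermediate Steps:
I = -1 (I = 3 - 4 = -1)
o(c) = 15/7 - c/7 (o(c) = -(3*(-5) + c)/7 = -(-15 + c)/7 = 15/7 - c/7)
g(r) = -22 + 9*r/7 (g(r) = ((15/7 - ⅐*(-1))*r - 22) - r = ((15/7 + ⅐)*r - 22) - r = (16*r/7 - 22) - r = (-22 + 16*r/7) - r = -22 + 9*r/7)
-814/g(63) - 1281/(-1014 - 1*962) = -814/(-22 + (9/7)*63) - 1281/(-1014 - 1*962) = -814/(-22 + 81) - 1281/(-1014 - 962) = -814/59 - 1281/(-1976) = -814*1/59 - 1281*(-1/1976) = -814/59 + 1281/1976 = -1532885/116584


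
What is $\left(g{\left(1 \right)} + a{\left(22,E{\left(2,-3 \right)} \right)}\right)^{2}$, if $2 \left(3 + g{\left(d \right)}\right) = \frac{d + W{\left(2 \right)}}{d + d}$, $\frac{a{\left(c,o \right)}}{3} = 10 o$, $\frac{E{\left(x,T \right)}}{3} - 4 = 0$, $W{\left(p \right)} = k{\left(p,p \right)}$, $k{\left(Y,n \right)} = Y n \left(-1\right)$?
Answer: $\frac{2030625}{16} \approx 1.2691 \cdot 10^{5}$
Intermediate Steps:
$k{\left(Y,n \right)} = - Y n$
$W{\left(p \right)} = - p^{2}$ ($W{\left(p \right)} = - p p = - p^{2}$)
$E{\left(x,T \right)} = 12$ ($E{\left(x,T \right)} = 12 + 3 \cdot 0 = 12 + 0 = 12$)
$a{\left(c,o \right)} = 30 o$ ($a{\left(c,o \right)} = 3 \cdot 10 o = 30 o$)
$g{\left(d \right)} = -3 + \frac{-4 + d}{4 d}$ ($g{\left(d \right)} = -3 + \frac{\left(d - 2^{2}\right) \frac{1}{d + d}}{2} = -3 + \frac{\left(d - 4\right) \frac{1}{2 d}}{2} = -3 + \frac{\left(-4 + d\right) \frac{1}{2 d}}{2} = -3 + \frac{\frac{1}{2} \frac{1}{d} \left(-4 + d\right)}{2} = -3 + \frac{-4 + d}{4 d}$)
$\left(g{\left(1 \right)} + a{\left(22,E{\left(2,-3 \right)} \right)}\right)^{2} = \left(\left(- \frac{11}{4} - 1^{-1}\right) + 30 \cdot 12\right)^{2} = \left(\left(- \frac{11}{4} - 1\right) + 360\right)^{2} = \left(- \frac{15}{4} + 360\right)^{2} = \left(\frac{1425}{4}\right)^{2} = \frac{2030625}{16}$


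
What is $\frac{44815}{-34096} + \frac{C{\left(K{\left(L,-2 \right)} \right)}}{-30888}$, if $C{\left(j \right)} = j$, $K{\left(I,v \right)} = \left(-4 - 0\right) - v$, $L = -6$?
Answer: $- \frac{173022191}{131644656} \approx -1.3143$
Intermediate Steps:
$K{\left(I,v \right)} = -4 - v$ ($K{\left(I,v \right)} = \left(-4 + 0\right) - v = -4 - v$)
$\frac{44815}{-34096} + \frac{C{\left(K{\left(L,-2 \right)} \right)}}{-30888} = \frac{44815}{-34096} + \frac{-4 - -2}{-30888} = 44815 \left(- \frac{1}{34096}\right) + \left(-4 + 2\right) \left(- \frac{1}{30888}\right) = - \frac{44815}{34096} - - \frac{1}{15444} = - \frac{44815}{34096} + \frac{1}{15444} = - \frac{173022191}{131644656}$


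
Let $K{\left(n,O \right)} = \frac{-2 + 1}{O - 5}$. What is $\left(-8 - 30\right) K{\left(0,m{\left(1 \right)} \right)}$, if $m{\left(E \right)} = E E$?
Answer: $- \frac{19}{2} \approx -9.5$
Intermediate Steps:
$m{\left(E \right)} = E^{2}$
$K{\left(n,O \right)} = - \frac{1}{-5 + O}$
$\left(-8 - 30\right) K{\left(0,m{\left(1 \right)} \right)} = \left(-8 - 30\right) \left(- \frac{1}{-5 + 1^{2}}\right) = - 38 \left(- \frac{1}{-5 + 1}\right) = - 38 \left(- \frac{1}{-4}\right) = - 38 \left(\left(-1\right) \left(- \frac{1}{4}\right)\right) = \left(-38\right) \frac{1}{4} = - \frac{19}{2}$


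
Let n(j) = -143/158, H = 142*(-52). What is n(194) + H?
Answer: -1166815/158 ≈ -7384.9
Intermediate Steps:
H = -7384
n(j) = -143/158 (n(j) = -143*1/158 = -143/158)
n(194) + H = -143/158 - 7384 = -1166815/158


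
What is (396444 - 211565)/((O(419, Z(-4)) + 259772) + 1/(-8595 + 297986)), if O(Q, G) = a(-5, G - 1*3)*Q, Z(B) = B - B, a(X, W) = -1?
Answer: 53502318689/75054424024 ≈ 0.71285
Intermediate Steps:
Z(B) = 0
O(Q, G) = -Q
(396444 - 211565)/((O(419, Z(-4)) + 259772) + 1/(-8595 + 297986)) = (396444 - 211565)/((-1*419 + 259772) + 1/(-8595 + 297986)) = 184879/((-419 + 259772) + 1/289391) = 184879/(259353 + 1/289391) = 184879/(75054424024/289391) = 184879*(289391/75054424024) = 53502318689/75054424024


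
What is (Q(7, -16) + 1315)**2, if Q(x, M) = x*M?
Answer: 1447209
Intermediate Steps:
Q(x, M) = M*x
(Q(7, -16) + 1315)**2 = (-16*7 + 1315)**2 = (-112 + 1315)**2 = 1203**2 = 1447209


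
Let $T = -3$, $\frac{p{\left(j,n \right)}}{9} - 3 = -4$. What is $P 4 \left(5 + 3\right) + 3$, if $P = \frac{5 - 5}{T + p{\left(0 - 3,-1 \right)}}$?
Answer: $3$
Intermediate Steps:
$p{\left(j,n \right)} = -9$ ($p{\left(j,n \right)} = 27 + 9 \left(-4\right) = 27 - 36 = -9$)
$P = 0$ ($P = \frac{5 - 5}{-3 - 9} = \frac{0}{-12} = 0 \left(- \frac{1}{12}\right) = 0$)
$P 4 \left(5 + 3\right) + 3 = 0 \cdot 4 \left(5 + 3\right) + 3 = 0 \cdot 4 \cdot 8 + 3 = 0 \cdot 32 + 3 = 0 + 3 = 3$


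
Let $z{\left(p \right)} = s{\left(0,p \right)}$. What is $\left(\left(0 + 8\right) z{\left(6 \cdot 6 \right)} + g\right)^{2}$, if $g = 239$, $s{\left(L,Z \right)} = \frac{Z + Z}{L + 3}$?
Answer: $185761$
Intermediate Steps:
$s{\left(L,Z \right)} = \frac{2 Z}{3 + L}$
$z{\left(p \right)} = \frac{2 p}{3}$ ($z{\left(p \right)} = \frac{2 p}{3 + 0} = \frac{2 p}{3}$)
$\left(\left(0 + 8\right) z{\left(6 \cdot 6 \right)} + g\right)^{2} = \left(\left(0 + 8\right) \frac{2 \cdot 6 \cdot 6}{3} + 239\right)^{2} = \left(8 \cdot \frac{2}{3} \cdot 36 + 239\right)^{2} = \left(8 \cdot 24 + 239\right)^{2} = \left(192 + 239\right)^{2} = 431^{2} = 185761$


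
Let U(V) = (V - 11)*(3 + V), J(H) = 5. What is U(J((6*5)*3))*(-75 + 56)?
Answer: 912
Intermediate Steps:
U(V) = (-11 + V)*(3 + V)
U(J((6*5)*3))*(-75 + 56) = (-33 + 5² - 8*5)*(-75 + 56) = (-33 + 25 - 40)*(-19) = -48*(-19) = 912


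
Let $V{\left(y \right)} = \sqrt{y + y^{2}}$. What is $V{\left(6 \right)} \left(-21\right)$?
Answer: $- 21 \sqrt{42} \approx -136.1$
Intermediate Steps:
$V{\left(6 \right)} \left(-21\right) = \sqrt{6 \left(1 + 6\right)} \left(-21\right) = \sqrt{6 \cdot 7} \left(-21\right) = \sqrt{42} \left(-21\right) = - 21 \sqrt{42}$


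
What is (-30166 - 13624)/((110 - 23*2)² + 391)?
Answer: -43790/4487 ≈ -9.7593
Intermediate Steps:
(-30166 - 13624)/((110 - 23*2)² + 391) = -43790/((110 - 46)² + 391) = -43790/(64² + 391) = -43790/(4096 + 391) = -43790/4487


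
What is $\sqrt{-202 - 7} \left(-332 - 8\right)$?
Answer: $- 340 i \sqrt{209} \approx - 4915.3 i$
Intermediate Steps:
$\sqrt{-202 - 7} \left(-332 - 8\right) = \sqrt{-209} \left(-340\right) = i \sqrt{209} \left(-340\right) = - 340 i \sqrt{209}$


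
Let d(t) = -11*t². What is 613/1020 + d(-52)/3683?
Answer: -28081201/3756660 ≈ -7.4750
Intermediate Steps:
613/1020 + d(-52)/3683 = 613/1020 - 11*(-52)²/3683 = 613*(1/1020) - 11*2704*(1/3683) = 613/1020 - 29744*1/3683 = 613/1020 - 29744/3683 = -28081201/3756660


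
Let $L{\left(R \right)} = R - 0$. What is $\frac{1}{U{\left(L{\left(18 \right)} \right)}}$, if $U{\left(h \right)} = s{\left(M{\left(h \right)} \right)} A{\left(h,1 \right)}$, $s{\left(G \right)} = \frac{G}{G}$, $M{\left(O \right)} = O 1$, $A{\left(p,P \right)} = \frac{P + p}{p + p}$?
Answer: $\frac{36}{19} \approx 1.8947$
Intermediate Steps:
$A{\left(p,P \right)} = \frac{P + p}{2 p}$
$M{\left(O \right)} = O$
$L{\left(R \right)} = R$ ($L{\left(R \right)} = R + 0 = R$)
$s{\left(G \right)} = 1$
$U{\left(h \right)} = \frac{1 + h}{2 h}$ ($U{\left(h \right)} = 1 \frac{1 + h}{2 h} = \frac{1 + h}{2 h}$)
$\frac{1}{U{\left(L{\left(18 \right)} \right)}} = \frac{1}{\frac{1}{2} \cdot \frac{1}{18} \left(1 + 18\right)} = \frac{1}{\frac{1}{2} \cdot \frac{1}{18} \cdot 19} = \frac{1}{\frac{19}{36}} = \frac{36}{19}$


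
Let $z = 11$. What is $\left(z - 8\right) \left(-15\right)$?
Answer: $-45$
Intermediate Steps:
$\left(z - 8\right) \left(-15\right) = \left(11 - 8\right) \left(-15\right) = 3 \left(-15\right) = -45$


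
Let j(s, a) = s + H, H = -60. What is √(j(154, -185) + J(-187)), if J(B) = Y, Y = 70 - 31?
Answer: √133 ≈ 11.533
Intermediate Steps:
j(s, a) = -60 + s (j(s, a) = s - 60 = -60 + s)
Y = 39
J(B) = 39
√(j(154, -185) + J(-187)) = √((-60 + 154) + 39) = √(94 + 39) = √133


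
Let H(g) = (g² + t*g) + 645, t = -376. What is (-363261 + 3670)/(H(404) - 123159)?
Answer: 359591/111202 ≈ 3.2337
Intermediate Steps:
H(g) = 645 + g² - 376*g (H(g) = (g² - 376*g) + 645 = 645 + g² - 376*g)
(-363261 + 3670)/(H(404) - 123159) = (-363261 + 3670)/((645 + 404² - 376*404) - 123159) = -359591/((645 + 163216 - 151904) - 123159) = -359591/(11957 - 123159) = -359591/(-111202) = -359591*(-1/111202) = 359591/111202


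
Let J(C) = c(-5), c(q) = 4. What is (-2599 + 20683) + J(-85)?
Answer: 18088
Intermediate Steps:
J(C) = 4
(-2599 + 20683) + J(-85) = (-2599 + 20683) + 4 = 18084 + 4 = 18088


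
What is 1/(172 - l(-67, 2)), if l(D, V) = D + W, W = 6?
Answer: 1/233 ≈ 0.0042918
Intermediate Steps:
l(D, V) = 6 + D (l(D, V) = D + 6 = 6 + D)
1/(172 - l(-67, 2)) = 1/(172 - (6 - 67)) = 1/(172 - 1*(-61)) = 1/(172 + 61) = 1/233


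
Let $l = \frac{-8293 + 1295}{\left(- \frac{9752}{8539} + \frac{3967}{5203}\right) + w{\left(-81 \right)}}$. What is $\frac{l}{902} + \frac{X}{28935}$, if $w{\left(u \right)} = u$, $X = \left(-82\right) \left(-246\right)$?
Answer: $\frac{226611966237433}{285951595862580} \approx 0.79248$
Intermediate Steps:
$X = 20172$
$l = \frac{155455031083}{1807783610}$ ($l = \frac{-8293 + 1295}{\left(- \frac{9752}{8539} + \frac{3967}{5203}\right) - 81} = - \frac{6998}{\left(\left(-9752\right) \frac{1}{8539} + 3967 \cdot \frac{1}{5203}\right) - 81} = - \frac{6998}{\left(- \frac{9752}{8539} + \frac{3967}{5203}\right) - 81} = - \frac{6998}{- \frac{16865443}{44428417} - 81} = - \frac{6998}{- \frac{3615567220}{44428417}} = \left(-6998\right) \left(- \frac{44428417}{3615567220}\right) = \frac{155455031083}{1807783610} \approx 85.992$)
$\frac{l}{902} + \frac{X}{28935} = \frac{155455031083}{1807783610 \cdot 902} + \frac{20172}{28935} = \frac{155455031083}{1807783610} \cdot \frac{1}{902} + 20172 \cdot \frac{1}{28935} = \frac{14132275553}{148238256020} + \frac{6724}{9645} = \frac{226611966237433}{285951595862580}$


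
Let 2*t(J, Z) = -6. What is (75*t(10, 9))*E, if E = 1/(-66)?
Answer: 75/22 ≈ 3.4091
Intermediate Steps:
E = -1/66 ≈ -0.015152
t(J, Z) = -3 (t(J, Z) = (½)*(-6) = -3)
(75*t(10, 9))*E = (75*(-3))*(-1/66) = -225*(-1/66) = 75/22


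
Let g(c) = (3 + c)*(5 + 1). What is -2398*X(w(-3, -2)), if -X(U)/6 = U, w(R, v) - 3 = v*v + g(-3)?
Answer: 100716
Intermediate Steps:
g(c) = 18 + 6*c (g(c) = (3 + c)*6 = 18 + 6*c)
w(R, v) = 3 + v² (w(R, v) = 3 + (v*v + (18 + 6*(-3))) = 3 + (v² + (18 - 18)) = 3 + (v² + 0) = 3 + v²)
X(U) = -6*U
-2398*X(w(-3, -2)) = -(-14388)*(3 + (-2)²) = -(-14388)*(3 + 4) = -(-14388)*7 = -2398*(-42) = 100716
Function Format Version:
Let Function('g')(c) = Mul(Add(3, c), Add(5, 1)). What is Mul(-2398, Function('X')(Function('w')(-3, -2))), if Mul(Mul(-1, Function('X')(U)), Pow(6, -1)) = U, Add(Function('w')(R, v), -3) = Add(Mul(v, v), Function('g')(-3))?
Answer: 100716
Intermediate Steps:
Function('g')(c) = Add(18, Mul(6, c)) (Function('g')(c) = Mul(Add(3, c), 6) = Add(18, Mul(6, c)))
Function('w')(R, v) = Add(3, Pow(v, 2)) (Function('w')(R, v) = Add(3, Add(Mul(v, v), Add(18, Mul(6, -3)))) = Add(3, Add(Pow(v, 2), Add(18, -18))) = Add(3, Add(Pow(v, 2), 0)) = Add(3, Pow(v, 2)))
Function('X')(U) = Mul(-6, U)
Mul(-2398, Function('X')(Function('w')(-3, -2))) = Mul(-2398, Mul(-6, Add(3, Pow(-2, 2)))) = Mul(-2398, Mul(-6, Add(3, 4))) = Mul(-2398, Mul(-6, 7)) = Mul(-2398, -42) = 100716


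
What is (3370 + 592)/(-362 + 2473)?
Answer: 3962/2111 ≈ 1.8768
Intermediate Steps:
(3370 + 592)/(-362 + 2473) = 3962/2111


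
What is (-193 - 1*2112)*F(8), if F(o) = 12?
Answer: -27660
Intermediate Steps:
(-193 - 1*2112)*F(8) = (-193 - 1*2112)*12 = (-193 - 2112)*12 = -2305*12 = -27660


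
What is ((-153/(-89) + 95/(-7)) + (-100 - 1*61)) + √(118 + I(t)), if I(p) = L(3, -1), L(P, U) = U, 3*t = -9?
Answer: -107687/623 + 3*√13 ≈ -162.04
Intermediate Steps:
t = -3 (t = (⅓)*(-9) = -3)
I(p) = -1
((-153/(-89) + 95/(-7)) + (-100 - 1*61)) + √(118 + I(t)) = ((-153/(-89) + 95/(-7)) + (-100 - 1*61)) + √(118 - 1) = ((-153*(-1/89) + 95*(-⅐)) + (-100 - 61)) + √117 = ((153/89 - 95/7) - 161) + 3*√13 = (-7384/623 - 161) + 3*√13 = -107687/623 + 3*√13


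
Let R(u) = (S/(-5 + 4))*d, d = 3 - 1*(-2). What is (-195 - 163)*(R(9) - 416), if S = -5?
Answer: 139978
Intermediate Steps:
d = 5 (d = 3 + 2 = 5)
R(u) = 25 (R(u) = (-5/(-5 + 4))*5 = (-5/(-1))*5 = -1*(-5)*5 = 5*5 = 25)
(-195 - 163)*(R(9) - 416) = (-195 - 163)*(25 - 416) = -358*(-391) = 139978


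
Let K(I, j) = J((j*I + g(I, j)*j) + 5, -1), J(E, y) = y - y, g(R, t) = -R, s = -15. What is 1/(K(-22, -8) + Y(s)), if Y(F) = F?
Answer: -1/15 ≈ -0.066667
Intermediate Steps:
J(E, y) = 0
K(I, j) = 0
1/(K(-22, -8) + Y(s)) = 1/(0 - 15) = 1/(-15) = -1/15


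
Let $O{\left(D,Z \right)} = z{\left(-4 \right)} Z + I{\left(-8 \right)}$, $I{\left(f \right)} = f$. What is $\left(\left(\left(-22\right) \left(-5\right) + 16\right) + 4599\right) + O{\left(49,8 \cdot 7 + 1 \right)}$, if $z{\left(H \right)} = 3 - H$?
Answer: $5116$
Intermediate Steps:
$O{\left(D,Z \right)} = -8 + 7 Z$ ($O{\left(D,Z \right)} = \left(3 - -4\right) Z - 8 = \left(3 + 4\right) Z - 8 = 7 Z - 8 = -8 + 7 Z$)
$\left(\left(\left(-22\right) \left(-5\right) + 16\right) + 4599\right) + O{\left(49,8 \cdot 7 + 1 \right)} = \left(\left(\left(-22\right) \left(-5\right) + 16\right) + 4599\right) - \left(8 - 7 \left(8 \cdot 7 + 1\right)\right) = \left(\left(110 + 16\right) + 4599\right) - \left(8 - 7 \left(56 + 1\right)\right) = \left(126 + 4599\right) + \left(-8 + 7 \cdot 57\right) = 4725 + \left(-8 + 399\right) = 4725 + 391 = 5116$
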